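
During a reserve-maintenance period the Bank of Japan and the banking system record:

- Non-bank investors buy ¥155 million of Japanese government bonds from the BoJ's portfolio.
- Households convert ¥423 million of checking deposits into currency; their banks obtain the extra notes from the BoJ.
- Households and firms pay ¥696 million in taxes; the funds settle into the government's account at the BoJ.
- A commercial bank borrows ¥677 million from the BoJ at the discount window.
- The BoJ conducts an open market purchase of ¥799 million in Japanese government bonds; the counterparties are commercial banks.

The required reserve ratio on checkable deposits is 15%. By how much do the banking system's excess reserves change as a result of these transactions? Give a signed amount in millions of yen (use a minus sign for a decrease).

Asset sale (to non-banks) ¥155 million: reserves −¥155M, deposits −¥155M.
Currency withdrawal ¥423 million: reserves −¥423M, deposits −¥423M.
Government account inflow ¥696 million: reserves −¥696M, deposits −¥696M.
Discount-window loan ¥677 million: reserves +¥677M, deposits 0.
OMO purchase (from banks) ¥799 million: reserves +¥799M, deposits 0.
Totals: Δreserves = +¥202M, Δdeposits = −¥1274M.
Δrequired reserves = 15% × −¥1274M = −¥191.1M.
Δexcess reserves = Δreserves − Δrequired = +¥202M − (−¥191.1M) = +¥393.1 million.

+¥393.1 million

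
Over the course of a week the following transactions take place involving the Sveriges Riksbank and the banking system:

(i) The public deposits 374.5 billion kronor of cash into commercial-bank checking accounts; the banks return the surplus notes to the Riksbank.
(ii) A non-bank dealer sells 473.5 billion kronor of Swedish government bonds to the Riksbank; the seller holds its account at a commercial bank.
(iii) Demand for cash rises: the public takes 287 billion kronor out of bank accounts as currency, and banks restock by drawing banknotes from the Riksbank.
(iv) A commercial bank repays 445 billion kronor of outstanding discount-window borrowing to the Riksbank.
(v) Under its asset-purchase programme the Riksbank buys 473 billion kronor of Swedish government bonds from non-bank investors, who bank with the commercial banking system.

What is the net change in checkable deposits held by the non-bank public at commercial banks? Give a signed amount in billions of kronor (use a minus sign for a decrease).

Currency deposit 374.5 billion kronor: non-bank counterparties' bank balances rise → +374.5B.
Asset purchase (from non-banks) 473.5 billion kronor: non-bank counterparties' bank balances rise → +473.5B.
Currency withdrawal 287 billion kronor: non-bank counterparties' bank balances fall → −287B.
Discount-window repayment 445 billion kronor: the counterparty is a bank, so public deposits are unchanged → 0.
Asset purchase (from non-banks) 473 billion kronor: non-bank counterparties' bank balances rise → +473B.
Net: 374.5 + 473.5 − 287 + 0 + 473 = +1034 billion.

+1034 billion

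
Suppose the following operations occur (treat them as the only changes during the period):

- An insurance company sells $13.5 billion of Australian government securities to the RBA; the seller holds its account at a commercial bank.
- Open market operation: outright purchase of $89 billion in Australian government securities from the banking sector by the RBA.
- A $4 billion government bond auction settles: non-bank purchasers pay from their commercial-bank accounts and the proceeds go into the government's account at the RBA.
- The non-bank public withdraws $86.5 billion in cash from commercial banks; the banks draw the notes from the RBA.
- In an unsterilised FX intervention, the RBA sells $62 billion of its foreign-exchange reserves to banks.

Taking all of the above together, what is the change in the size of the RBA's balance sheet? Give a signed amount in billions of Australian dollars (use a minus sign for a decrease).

+$40.5 billion

RBA balance sheet:
  Assets:      Securities +$102.5B, Foreign assets −$62B
  Liabilities: Bank reserves −$50B, Currency in circulation +$86.5B, Government deposits +$4B
Commercial banking system:
  Assets:      Reserves at CB −$50B, Securities −$89B, Foreign assets +$62B
  Liabilities: Checkable deposits −$77B
Change in total RBA assets = +$40.5 billion.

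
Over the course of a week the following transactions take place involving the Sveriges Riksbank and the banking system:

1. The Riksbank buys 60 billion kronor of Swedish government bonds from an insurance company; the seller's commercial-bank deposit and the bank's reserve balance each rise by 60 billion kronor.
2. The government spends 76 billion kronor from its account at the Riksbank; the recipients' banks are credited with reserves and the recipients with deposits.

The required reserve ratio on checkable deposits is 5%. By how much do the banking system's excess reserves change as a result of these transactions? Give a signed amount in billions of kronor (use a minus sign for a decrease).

+129.2 billion

Asset purchase (from non-banks) 60 billion kronor: reserves +60B, deposits +60B.
Government spending 76 billion kronor: reserves +76B, deposits +76B.
Totals: Δreserves = +136B, Δdeposits = +136B.
Δrequired reserves = 5% × +136B = +6.8B.
Δexcess reserves = Δreserves − Δrequired = +136B − (+6.8B) = +129.2 billion.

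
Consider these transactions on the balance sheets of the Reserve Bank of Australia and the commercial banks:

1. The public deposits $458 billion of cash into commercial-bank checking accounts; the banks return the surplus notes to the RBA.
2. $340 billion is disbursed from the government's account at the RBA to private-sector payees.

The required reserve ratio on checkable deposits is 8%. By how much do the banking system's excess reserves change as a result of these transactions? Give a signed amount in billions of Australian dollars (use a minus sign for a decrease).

Currency deposit $458 billion: reserves +$458B, deposits +$458B.
Government spending $340 billion: reserves +$340B, deposits +$340B.
Totals: Δreserves = +$798B, Δdeposits = +$798B.
Δrequired reserves = 8% × +$798B = +$63.84B.
Δexcess reserves = Δreserves − Δrequired = +$798B − (+$63.84B) = +$734.16 billion.

+$734.16 billion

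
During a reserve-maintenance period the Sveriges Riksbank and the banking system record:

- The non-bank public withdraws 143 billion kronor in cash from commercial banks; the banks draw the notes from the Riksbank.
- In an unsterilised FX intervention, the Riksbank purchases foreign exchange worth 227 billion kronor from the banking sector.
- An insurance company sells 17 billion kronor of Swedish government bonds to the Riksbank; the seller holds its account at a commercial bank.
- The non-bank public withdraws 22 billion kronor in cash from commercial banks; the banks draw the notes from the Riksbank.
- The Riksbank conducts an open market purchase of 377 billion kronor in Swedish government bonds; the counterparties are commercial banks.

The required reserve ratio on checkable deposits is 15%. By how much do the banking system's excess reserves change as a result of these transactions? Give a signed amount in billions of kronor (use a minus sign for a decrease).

+478.2 billion

Currency withdrawal 143 billion kronor: reserves −143B, deposits −143B.
FX purchase 227 billion kronor: reserves +227B, deposits 0.
Asset purchase (from non-banks) 17 billion kronor: reserves +17B, deposits +17B.
Currency withdrawal 22 billion kronor: reserves −22B, deposits −22B.
OMO purchase (from banks) 377 billion kronor: reserves +377B, deposits 0.
Totals: Δreserves = +456B, Δdeposits = −148B.
Δrequired reserves = 15% × −148B = −22.2B.
Δexcess reserves = Δreserves − Δrequired = +456B − (−22.2B) = +478.2 billion.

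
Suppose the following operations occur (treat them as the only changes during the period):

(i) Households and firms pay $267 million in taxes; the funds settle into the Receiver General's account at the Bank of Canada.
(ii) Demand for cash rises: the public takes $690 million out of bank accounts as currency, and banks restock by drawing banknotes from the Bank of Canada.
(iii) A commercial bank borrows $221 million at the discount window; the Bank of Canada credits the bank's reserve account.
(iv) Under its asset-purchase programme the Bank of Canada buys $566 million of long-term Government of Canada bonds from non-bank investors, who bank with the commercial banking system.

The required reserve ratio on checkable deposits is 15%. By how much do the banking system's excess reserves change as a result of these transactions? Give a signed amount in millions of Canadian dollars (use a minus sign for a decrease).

-$111.35 million

Government account inflow $267 million: reserves −$267M, deposits −$267M.
Currency withdrawal $690 million: reserves −$690M, deposits −$690M.
Discount-window loan $221 million: reserves +$221M, deposits 0.
Asset purchase (from non-banks) $566 million: reserves +$566M, deposits +$566M.
Totals: Δreserves = −$170M, Δdeposits = −$391M.
Δrequired reserves = 15% × −$391M = −$58.65M.
Δexcess reserves = Δreserves − Δrequired = −$170M − (−$58.65M) = -$111.35 million.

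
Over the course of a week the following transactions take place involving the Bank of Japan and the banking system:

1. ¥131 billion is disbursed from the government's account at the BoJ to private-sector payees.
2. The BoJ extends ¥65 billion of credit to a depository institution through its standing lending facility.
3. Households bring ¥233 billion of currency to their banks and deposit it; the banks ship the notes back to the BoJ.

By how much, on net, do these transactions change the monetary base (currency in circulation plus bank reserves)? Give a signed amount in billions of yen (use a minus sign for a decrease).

+¥196 billion

Government spending ¥131 billion: a non-base liability converts back to reserves → +¥131B.
Discount-window loan ¥65 billion: BoJ balance sheet expands → +¥65B.
Currency deposit ¥233 billion: just a shift between currency and reserves — both are base money → 0.
Net: 131 + 65 + 0 = +¥196 billion.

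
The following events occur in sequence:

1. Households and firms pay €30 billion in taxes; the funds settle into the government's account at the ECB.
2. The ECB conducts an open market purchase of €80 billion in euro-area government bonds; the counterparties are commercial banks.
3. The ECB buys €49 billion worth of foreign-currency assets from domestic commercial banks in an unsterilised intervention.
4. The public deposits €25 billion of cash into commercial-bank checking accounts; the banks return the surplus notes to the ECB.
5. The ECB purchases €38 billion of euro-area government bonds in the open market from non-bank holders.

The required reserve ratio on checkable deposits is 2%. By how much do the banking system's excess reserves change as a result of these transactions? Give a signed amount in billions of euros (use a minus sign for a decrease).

Government account inflow €30 billion: reserves −€30B, deposits −€30B.
OMO purchase (from banks) €80 billion: reserves +€80B, deposits 0.
FX purchase €49 billion: reserves +€49B, deposits 0.
Currency deposit €25 billion: reserves +€25B, deposits +€25B.
Asset purchase (from non-banks) €38 billion: reserves +€38B, deposits +€38B.
Totals: Δreserves = +€162B, Δdeposits = +€33B.
Δrequired reserves = 2% × +€33B = +€0.66B.
Δexcess reserves = Δreserves − Δrequired = +€162B − (+€0.66B) = +€161.34 billion.

+€161.34 billion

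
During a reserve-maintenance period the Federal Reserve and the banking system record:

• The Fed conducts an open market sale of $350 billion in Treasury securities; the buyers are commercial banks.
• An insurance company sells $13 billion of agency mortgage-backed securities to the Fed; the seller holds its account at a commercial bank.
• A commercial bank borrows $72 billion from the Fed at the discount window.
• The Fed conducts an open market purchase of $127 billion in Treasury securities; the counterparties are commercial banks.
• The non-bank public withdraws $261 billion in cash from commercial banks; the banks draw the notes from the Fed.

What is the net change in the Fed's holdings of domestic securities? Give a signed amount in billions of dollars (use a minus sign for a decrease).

-$210 billion

Fed balance sheet:
  Assets:      Securities −$210B, Loans to banks +$72B
  Liabilities: Bank reserves −$399B, Currency in circulation +$261B
So the change in the Fed's holdings of domestic securities is -$210 billion.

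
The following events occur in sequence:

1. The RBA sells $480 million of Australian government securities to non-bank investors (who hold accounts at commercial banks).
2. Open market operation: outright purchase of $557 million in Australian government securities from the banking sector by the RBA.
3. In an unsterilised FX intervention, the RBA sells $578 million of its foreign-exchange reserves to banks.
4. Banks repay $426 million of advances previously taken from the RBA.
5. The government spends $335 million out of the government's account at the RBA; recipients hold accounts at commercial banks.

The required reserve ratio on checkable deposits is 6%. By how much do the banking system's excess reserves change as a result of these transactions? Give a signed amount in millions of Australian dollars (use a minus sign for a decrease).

-$583.3 million

Asset sale (to non-banks) $480 million: reserves −$480M, deposits −$480M.
OMO purchase (from banks) $557 million: reserves +$557M, deposits 0.
FX sale $578 million: reserves −$578M, deposits 0.
Discount-window repayment $426 million: reserves −$426M, deposits 0.
Government spending $335 million: reserves +$335M, deposits +$335M.
Totals: Δreserves = −$592M, Δdeposits = −$145M.
Δrequired reserves = 6% × −$145M = −$8.7M.
Δexcess reserves = Δreserves − Δrequired = −$592M − (−$8.7M) = -$583.3 million.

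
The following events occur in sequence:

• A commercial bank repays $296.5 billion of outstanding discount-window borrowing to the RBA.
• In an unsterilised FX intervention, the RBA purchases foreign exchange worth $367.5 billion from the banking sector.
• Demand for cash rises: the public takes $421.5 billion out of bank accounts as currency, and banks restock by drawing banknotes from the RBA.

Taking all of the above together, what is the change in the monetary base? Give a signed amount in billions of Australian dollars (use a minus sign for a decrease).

+$71 billion

RBA balance sheet:
  Assets:      Loans to banks −$296.5B, Foreign assets +$367.5B
  Liabilities: Bank reserves −$350.5B, Currency in circulation +$421.5B
Commercial banking system:
  Assets:      Reserves at CB −$350.5B, Foreign assets −$367.5B
  Liabilities: Checkable deposits −$421.5B, Borrowings from CB −$296.5B
Monetary base = currency + reserves: +$421.5B + (−$350.5B) = +$71 billion.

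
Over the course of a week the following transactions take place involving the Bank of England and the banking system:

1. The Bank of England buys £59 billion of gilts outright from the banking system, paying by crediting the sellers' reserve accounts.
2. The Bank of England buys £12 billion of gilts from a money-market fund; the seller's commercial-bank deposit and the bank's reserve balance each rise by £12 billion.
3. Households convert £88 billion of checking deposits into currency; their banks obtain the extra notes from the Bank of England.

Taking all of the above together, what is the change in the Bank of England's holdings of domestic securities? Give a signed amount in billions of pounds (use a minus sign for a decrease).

Bank of England balance sheet:
  Assets:      Securities +£71B
  Liabilities: Bank reserves −£17B, Currency in circulation +£88B
Commercial banking system:
  Assets:      Reserves at CB −£17B, Securities −£59B
  Liabilities: Checkable deposits −£76B
So the change in the Bank of England's holdings of domestic securities is +£71 billion.

+£71 billion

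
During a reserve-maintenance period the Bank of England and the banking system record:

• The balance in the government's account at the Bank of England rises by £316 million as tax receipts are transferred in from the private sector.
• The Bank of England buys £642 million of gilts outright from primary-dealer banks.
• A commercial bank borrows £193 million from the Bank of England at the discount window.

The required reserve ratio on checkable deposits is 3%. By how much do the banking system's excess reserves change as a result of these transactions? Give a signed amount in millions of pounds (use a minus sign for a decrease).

+£528.48 million

Government account inflow £316 million: reserves −£316M, deposits −£316M.
OMO purchase (from banks) £642 million: reserves +£642M, deposits 0.
Discount-window loan £193 million: reserves +£193M, deposits 0.
Totals: Δreserves = +£519M, Δdeposits = −£316M.
Δrequired reserves = 3% × −£316M = −£9.48M.
Δexcess reserves = Δreserves − Δrequired = +£519M − (−£9.48M) = +£528.48 million.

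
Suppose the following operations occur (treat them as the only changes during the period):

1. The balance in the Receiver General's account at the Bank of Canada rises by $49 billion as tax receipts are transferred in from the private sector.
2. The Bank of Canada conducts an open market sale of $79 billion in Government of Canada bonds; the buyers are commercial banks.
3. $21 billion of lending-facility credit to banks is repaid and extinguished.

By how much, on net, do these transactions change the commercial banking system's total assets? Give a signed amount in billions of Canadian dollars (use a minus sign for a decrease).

-$70 billion

Bank of Canada balance sheet:
  Assets:      Securities −$79B, Loans to banks −$21B
  Liabilities: Bank reserves −$149B, Government deposits +$49B
Commercial banking system:
  Assets:      Reserves at CB −$149B, Securities +$79B
  Liabilities: Checkable deposits −$49B, Borrowings from CB −$21B
Change in total bank assets = -$70 billion.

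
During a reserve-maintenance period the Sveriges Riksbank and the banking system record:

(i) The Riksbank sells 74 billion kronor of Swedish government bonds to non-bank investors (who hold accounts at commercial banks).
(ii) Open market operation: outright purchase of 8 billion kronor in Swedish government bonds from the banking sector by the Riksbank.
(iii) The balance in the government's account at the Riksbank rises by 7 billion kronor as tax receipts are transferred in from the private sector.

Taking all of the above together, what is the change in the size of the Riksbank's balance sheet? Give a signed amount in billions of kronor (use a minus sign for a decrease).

Asset sale (to non-banks) 74 billion kronor: a Riksbank asset is shed → −74B.
OMO purchase (from banks) 8 billion kronor: a Riksbank asset is acquired → +8B.
Government account inflow 7 billion kronor: only the composition of liabilities changes → 0.
Net: −74 + 8 + 0 = -66 billion.

-66 billion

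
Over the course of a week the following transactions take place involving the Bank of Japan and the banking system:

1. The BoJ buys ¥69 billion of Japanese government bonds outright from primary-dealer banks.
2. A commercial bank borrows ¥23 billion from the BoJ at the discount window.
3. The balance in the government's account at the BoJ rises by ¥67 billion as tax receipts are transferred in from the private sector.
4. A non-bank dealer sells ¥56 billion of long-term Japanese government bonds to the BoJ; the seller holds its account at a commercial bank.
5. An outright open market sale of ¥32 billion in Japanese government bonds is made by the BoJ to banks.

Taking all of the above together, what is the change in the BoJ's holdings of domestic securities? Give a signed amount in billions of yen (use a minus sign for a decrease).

+¥93 billion

BoJ balance sheet:
  Assets:      Securities +¥93B, Loans to banks +¥23B
  Liabilities: Bank reserves +¥49B, Government deposits +¥67B
Commercial banking system:
  Assets:      Reserves at CB +¥49B, Securities −¥37B
  Liabilities: Checkable deposits −¥11B, Borrowings from CB +¥23B
So the change in the BoJ's holdings of domestic securities is +¥93 billion.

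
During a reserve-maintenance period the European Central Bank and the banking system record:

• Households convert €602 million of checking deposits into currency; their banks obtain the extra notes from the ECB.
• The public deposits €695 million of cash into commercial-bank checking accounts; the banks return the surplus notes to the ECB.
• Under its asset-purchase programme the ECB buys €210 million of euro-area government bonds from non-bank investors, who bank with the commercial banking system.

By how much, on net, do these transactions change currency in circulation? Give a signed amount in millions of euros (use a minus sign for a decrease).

ECB balance sheet:
  Assets:      Securities +€210M
  Liabilities: Bank reserves +€303M, Currency in circulation −€93M
So the change in currency in circulation is -€93 million.

-€93 million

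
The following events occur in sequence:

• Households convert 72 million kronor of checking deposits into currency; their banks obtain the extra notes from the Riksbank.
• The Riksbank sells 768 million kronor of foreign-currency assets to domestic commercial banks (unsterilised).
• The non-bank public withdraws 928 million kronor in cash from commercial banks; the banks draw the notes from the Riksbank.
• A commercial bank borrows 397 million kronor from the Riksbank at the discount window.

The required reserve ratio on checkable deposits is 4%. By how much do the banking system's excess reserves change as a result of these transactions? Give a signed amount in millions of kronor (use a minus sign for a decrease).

-1331 million

Currency withdrawal 72 million kronor: reserves −72M, deposits −72M.
FX sale 768 million kronor: reserves −768M, deposits 0.
Currency withdrawal 928 million kronor: reserves −928M, deposits −928M.
Discount-window loan 397 million kronor: reserves +397M, deposits 0.
Totals: Δreserves = −1371M, Δdeposits = −1000M.
Δrequired reserves = 4% × −1000M = −40M.
Δexcess reserves = Δreserves − Δrequired = −1371M − (−40M) = -1331 million.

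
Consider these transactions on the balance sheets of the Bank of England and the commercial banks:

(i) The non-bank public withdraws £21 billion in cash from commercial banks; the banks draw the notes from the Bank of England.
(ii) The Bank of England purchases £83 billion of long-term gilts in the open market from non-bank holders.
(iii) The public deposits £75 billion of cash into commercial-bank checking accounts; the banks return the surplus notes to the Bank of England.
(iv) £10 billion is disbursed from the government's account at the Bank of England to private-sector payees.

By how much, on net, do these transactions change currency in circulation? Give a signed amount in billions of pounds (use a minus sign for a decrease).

Currency withdrawal £21 billion: notes leave the central bank → +£21B.
Asset purchase (from non-banks) £83 billion: no currency enters or leaves circulation → 0.
Currency deposit £75 billion: notes return to the central bank → −£75B.
Government spending £10 billion: no currency enters or leaves circulation → 0.
Net: 21 + 0 − 75 + 0 = -£54 billion.

-£54 billion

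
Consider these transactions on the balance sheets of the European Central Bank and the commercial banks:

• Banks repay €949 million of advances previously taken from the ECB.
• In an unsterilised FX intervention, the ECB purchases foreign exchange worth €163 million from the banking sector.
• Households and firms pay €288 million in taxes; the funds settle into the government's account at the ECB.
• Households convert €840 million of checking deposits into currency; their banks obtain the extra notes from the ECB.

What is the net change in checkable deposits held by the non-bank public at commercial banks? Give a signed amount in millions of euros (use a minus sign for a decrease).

-€1128 million

ECB balance sheet:
  Assets:      Loans to banks −€949M, Foreign assets +€163M
  Liabilities: Bank reserves −€1914M, Currency in circulation +€840M, Government deposits +€288M
Commercial banking system:
  Assets:      Reserves at CB −€1914M, Foreign assets −€163M
  Liabilities: Checkable deposits −€1128M, Borrowings from CB −€949M
So the change in checkable deposits held by the non-bank public at commercial banks is -€1128 million.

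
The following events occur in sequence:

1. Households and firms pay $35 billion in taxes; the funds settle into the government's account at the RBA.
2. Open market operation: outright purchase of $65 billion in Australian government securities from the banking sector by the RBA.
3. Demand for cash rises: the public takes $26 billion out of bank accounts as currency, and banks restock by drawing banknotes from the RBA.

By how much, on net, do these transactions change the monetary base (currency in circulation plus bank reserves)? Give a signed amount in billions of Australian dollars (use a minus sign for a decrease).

RBA balance sheet:
  Assets:      Securities +$65B
  Liabilities: Bank reserves +$4B, Currency in circulation +$26B, Government deposits +$35B
Commercial banking system:
  Assets:      Reserves at CB +$4B, Securities −$65B
  Liabilities: Checkable deposits −$61B
Monetary base = currency + reserves: +$26B + (+$4B) = +$30 billion.

+$30 billion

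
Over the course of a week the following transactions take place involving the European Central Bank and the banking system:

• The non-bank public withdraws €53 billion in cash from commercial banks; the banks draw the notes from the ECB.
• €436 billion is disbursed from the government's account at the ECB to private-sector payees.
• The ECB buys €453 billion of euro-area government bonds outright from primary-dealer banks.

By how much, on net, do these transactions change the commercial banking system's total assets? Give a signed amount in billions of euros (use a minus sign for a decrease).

ECB balance sheet:
  Assets:      Securities +€453B
  Liabilities: Bank reserves +€836B, Currency in circulation +€53B, Government deposits −€436B
Commercial banking system:
  Assets:      Reserves at CB +€836B, Securities −€453B
  Liabilities: Checkable deposits +€383B
Change in total bank assets = +€383 billion.

+€383 billion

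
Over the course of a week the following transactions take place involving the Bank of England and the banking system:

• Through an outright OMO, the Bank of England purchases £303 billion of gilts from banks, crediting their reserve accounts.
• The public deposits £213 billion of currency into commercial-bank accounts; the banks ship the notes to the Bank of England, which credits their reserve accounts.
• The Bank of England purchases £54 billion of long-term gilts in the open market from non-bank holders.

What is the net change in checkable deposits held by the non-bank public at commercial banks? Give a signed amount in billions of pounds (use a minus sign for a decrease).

OMO purchase (from banks) £303 billion: the counterparty is a bank, so public deposits are unchanged → 0.
Currency deposit £213 billion: non-bank counterparties' bank balances rise → +£213B.
Asset purchase (from non-banks) £54 billion: non-bank counterparties' bank balances rise → +£54B.
Net: 0 + 213 + 54 = +£267 billion.

+£267 billion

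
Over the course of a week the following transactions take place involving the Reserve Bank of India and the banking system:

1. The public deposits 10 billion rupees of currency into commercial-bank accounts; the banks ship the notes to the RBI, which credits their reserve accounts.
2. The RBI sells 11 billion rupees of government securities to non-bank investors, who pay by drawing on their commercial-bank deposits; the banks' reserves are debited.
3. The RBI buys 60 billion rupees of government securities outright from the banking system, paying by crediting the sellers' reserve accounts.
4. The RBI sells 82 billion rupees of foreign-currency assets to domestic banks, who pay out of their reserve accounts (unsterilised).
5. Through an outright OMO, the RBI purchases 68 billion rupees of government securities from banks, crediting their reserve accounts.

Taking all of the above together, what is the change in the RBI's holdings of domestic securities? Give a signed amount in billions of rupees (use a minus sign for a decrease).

+117 billion

Currency deposit 10 billion rupees: the RBI's securities portfolio is untouched → 0.
Asset sale (to non-banks) 11 billion rupees: securities removed from the RBI's portfolio → −11B.
OMO purchase (from banks) 60 billion rupees: securities added to the RBI's portfolio → +60B.
FX sale 82 billion rupees: the RBI's securities portfolio is untouched → 0.
OMO purchase (from banks) 68 billion rupees: securities added to the RBI's portfolio → +68B.
Net: 0 − 11 + 60 + 0 + 68 = +117 billion.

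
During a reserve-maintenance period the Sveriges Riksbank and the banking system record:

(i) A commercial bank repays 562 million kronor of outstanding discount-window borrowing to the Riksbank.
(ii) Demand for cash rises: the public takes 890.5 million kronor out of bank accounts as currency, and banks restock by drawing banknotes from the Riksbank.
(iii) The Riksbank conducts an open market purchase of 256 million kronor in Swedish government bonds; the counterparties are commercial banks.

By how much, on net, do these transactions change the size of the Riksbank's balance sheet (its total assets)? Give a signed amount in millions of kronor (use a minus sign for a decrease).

-306 million

Riksbank balance sheet:
  Assets:      Securities +256M, Loans to banks −562M
  Liabilities: Bank reserves −1196.5M, Currency in circulation +890.5M
Change in total Riksbank assets = -306 million.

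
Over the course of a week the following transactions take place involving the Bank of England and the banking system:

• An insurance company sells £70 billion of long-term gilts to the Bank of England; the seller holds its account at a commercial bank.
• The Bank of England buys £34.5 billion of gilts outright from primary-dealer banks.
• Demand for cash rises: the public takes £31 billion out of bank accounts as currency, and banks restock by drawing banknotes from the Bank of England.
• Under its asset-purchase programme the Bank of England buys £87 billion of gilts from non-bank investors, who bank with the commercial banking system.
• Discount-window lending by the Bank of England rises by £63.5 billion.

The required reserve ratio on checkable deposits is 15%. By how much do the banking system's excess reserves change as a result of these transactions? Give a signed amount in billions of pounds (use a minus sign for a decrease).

Asset purchase (from non-banks) £70 billion: reserves +£70B, deposits +£70B.
OMO purchase (from banks) £34.5 billion: reserves +£34.5B, deposits 0.
Currency withdrawal £31 billion: reserves −£31B, deposits −£31B.
Asset purchase (from non-banks) £87 billion: reserves +£87B, deposits +£87B.
Discount-window loan £63.5 billion: reserves +£63.5B, deposits 0.
Totals: Δreserves = +£224B, Δdeposits = +£126B.
Δrequired reserves = 15% × +£126B = +£18.9B.
Δexcess reserves = Δreserves − Δrequired = +£224B − (+£18.9B) = +£205.1 billion.

+£205.1 billion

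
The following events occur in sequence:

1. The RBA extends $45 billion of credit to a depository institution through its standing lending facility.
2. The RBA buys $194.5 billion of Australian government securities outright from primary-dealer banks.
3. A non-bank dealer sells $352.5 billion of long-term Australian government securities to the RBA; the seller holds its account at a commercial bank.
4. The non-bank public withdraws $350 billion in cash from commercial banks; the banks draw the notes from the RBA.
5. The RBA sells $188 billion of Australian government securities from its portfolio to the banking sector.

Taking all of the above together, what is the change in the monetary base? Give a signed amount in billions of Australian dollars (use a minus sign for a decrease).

RBA balance sheet:
  Assets:      Securities +$359B, Loans to banks +$45B
  Liabilities: Bank reserves +$54B, Currency in circulation +$350B
Commercial banking system:
  Assets:      Reserves at CB +$54B, Securities −$6.5B
  Liabilities: Checkable deposits +$2.5B, Borrowings from CB +$45B
Monetary base = currency + reserves: +$350B + (+$54B) = +$404 billion.

+$404 billion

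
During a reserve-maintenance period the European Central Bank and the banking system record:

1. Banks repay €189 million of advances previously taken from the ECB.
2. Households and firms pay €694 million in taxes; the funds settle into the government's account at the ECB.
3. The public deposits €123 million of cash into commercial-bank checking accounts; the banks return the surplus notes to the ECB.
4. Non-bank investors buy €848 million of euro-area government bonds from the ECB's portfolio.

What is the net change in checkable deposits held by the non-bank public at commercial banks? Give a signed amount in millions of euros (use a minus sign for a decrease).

Discount-window repayment €189 million: the counterparty is a bank, so public deposits are unchanged → 0.
Government account inflow €694 million: non-bank counterparties' bank balances fall → −€694M.
Currency deposit €123 million: non-bank counterparties' bank balances rise → +€123M.
Asset sale (to non-banks) €848 million: non-bank counterparties' bank balances fall → −€848M.
Net: 0 − 694 + 123 − 848 = -€1419 million.

-€1419 million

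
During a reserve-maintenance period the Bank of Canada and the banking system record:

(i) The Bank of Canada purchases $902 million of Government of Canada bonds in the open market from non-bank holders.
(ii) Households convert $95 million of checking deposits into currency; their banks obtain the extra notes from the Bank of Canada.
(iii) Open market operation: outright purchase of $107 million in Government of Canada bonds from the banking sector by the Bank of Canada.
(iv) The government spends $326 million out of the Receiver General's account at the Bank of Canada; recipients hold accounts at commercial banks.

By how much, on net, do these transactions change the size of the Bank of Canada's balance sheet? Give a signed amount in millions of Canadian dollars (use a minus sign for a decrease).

Bank of Canada balance sheet:
  Assets:      Securities +$1009M
  Liabilities: Bank reserves +$1240M, Currency in circulation +$95M, Government deposits −$326M
Commercial banking system:
  Assets:      Reserves at CB +$1240M, Securities −$107M
  Liabilities: Checkable deposits +$1133M
Change in total Bank of Canada assets = +$1009 million.

+$1009 million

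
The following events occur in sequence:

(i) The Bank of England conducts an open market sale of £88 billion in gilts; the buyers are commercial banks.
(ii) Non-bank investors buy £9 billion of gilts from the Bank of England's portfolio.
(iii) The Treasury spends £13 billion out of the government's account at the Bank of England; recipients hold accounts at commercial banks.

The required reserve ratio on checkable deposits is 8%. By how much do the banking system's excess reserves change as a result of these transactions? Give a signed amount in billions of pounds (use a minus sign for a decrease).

-£84.32 billion

OMO sale (to banks) £88 billion: reserves −£88B, deposits 0.
Asset sale (to non-banks) £9 billion: reserves −£9B, deposits −£9B.
Government spending £13 billion: reserves +£13B, deposits +£13B.
Totals: Δreserves = −£84B, Δdeposits = +£4B.
Δrequired reserves = 8% × +£4B = +£0.32B.
Δexcess reserves = Δreserves − Δrequired = −£84B − (+£0.32B) = -£84.32 billion.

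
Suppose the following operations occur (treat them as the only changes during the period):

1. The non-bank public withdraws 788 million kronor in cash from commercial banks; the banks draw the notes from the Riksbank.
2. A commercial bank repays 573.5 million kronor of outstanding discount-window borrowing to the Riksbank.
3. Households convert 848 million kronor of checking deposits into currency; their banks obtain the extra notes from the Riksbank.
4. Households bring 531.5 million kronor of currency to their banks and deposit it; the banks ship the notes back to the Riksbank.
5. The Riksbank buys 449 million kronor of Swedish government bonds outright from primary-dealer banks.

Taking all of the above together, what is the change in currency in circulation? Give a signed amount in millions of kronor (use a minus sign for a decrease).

+1104.5 million

Currency withdrawal 788 million kronor: notes leave the central bank → +788M.
Discount-window repayment 573.5 million kronor: no currency enters or leaves circulation → 0.
Currency withdrawal 848 million kronor: notes leave the central bank → +848M.
Currency deposit 531.5 million kronor: notes return to the central bank → −531.5M.
OMO purchase (from banks) 449 million kronor: no currency enters or leaves circulation → 0.
Net: 788 + 0 + 848 − 531.5 + 0 = +1104.5 million.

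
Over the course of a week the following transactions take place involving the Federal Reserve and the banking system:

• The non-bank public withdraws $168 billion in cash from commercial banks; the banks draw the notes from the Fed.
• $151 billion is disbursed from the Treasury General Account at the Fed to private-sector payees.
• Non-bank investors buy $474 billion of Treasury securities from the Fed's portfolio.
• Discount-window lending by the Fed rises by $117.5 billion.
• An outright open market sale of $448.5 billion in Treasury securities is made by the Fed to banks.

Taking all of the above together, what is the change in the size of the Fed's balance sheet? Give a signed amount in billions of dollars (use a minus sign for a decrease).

-$805 billion

Fed balance sheet:
  Assets:      Securities −$922.5B, Loans to banks +$117.5B
  Liabilities: Bank reserves −$822B, Currency in circulation +$168B, Government deposits −$151B
Change in total Fed assets = -$805 billion.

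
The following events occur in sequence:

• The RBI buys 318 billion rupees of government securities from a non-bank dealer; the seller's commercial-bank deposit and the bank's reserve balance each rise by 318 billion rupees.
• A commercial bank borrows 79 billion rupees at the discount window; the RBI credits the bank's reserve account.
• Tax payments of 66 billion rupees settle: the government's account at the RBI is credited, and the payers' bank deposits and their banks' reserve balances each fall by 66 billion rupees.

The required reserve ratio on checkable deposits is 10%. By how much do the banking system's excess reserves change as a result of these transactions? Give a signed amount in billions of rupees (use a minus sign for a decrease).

Asset purchase (from non-banks) 318 billion rupees: reserves +318B, deposits +318B.
Discount-window loan 79 billion rupees: reserves +79B, deposits 0.
Government account inflow 66 billion rupees: reserves −66B, deposits −66B.
Totals: Δreserves = +331B, Δdeposits = +252B.
Δrequired reserves = 10% × +252B = +25.2B.
Δexcess reserves = Δreserves − Δrequired = +331B − (+25.2B) = +305.8 billion.

+305.8 billion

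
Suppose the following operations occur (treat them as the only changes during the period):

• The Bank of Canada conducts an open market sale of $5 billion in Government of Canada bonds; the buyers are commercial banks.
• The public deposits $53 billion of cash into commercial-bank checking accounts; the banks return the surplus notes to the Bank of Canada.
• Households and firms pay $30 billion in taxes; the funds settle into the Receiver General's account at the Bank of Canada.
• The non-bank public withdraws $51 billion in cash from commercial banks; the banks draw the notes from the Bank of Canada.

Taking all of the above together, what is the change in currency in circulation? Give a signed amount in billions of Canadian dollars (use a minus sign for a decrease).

-$2 billion

Bank of Canada balance sheet:
  Assets:      Securities −$5B
  Liabilities: Bank reserves −$33B, Currency in circulation −$2B, Government deposits +$30B
Commercial banking system:
  Assets:      Reserves at CB −$33B, Securities +$5B
  Liabilities: Checkable deposits −$28B
So the change in currency in circulation is -$2 billion.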